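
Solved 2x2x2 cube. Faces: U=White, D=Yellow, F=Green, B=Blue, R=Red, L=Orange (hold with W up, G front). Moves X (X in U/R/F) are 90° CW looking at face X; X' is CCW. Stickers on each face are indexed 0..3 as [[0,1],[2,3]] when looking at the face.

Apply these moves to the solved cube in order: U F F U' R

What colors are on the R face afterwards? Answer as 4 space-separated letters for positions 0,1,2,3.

Answer: G G R G

Derivation:
After move 1 (U): U=WWWW F=RRGG R=BBRR B=OOBB L=GGOO
After move 2 (F): F=GRGR U=WWOG R=WBWR D=RBYY L=GYOY
After move 3 (F): F=GGRR U=WWYY R=OBGR D=WWYY L=GROB
After move 4 (U'): U=WYWY F=GRRR R=GGGR B=OBBB L=OOOB
After move 5 (R): R=GGRG U=WRWR F=GWRY D=WBYO B=YBYB
Query: R face = GGRG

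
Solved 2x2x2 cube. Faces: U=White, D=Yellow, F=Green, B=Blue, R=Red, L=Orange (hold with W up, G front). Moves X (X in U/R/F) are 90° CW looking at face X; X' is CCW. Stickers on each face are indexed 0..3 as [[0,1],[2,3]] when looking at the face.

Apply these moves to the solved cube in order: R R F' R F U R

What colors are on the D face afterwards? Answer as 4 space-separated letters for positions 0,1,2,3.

After move 1 (R): R=RRRR U=WGWG F=GYGY D=YBYB B=WBWB
After move 2 (R): R=RRRR U=WYWY F=GBGB D=YWYW B=GBGB
After move 3 (F'): F=BBGG U=WYRR R=WRYR D=OOYW L=OYOW
After move 4 (R): R=YWRR U=WBRG F=BOGW D=OGYG B=RBYB
After move 5 (F): F=GBWO U=WBWY R=RWGR D=RYYG L=OOOG
After move 6 (U): U=WWYB F=RWWO R=RBGR B=OOYB L=GBOG
After move 7 (R): R=GRRB U=WWYO F=RYWG D=RYYO B=BOWB
Query: D face = RYYO

Answer: R Y Y O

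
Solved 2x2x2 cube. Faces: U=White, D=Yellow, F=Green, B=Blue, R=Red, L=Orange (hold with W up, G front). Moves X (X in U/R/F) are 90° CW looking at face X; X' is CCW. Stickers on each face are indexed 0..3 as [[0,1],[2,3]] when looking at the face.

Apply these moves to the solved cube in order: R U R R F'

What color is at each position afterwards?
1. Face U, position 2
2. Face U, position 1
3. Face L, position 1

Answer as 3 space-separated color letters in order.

After move 1 (R): R=RRRR U=WGWG F=GYGY D=YBYB B=WBWB
After move 2 (U): U=WWGG F=RRGY R=WBRR B=OOWB L=GYOO
After move 3 (R): R=RWRB U=WRGY F=RBGB D=YWYO B=GOWB
After move 4 (R): R=RRBW U=WBGB F=RWGO D=YWYG B=YORB
After move 5 (F'): F=WORG U=WBRB R=WRYW D=YOYG L=GBOG
Query 1: U[2] = R
Query 2: U[1] = B
Query 3: L[1] = B

Answer: R B B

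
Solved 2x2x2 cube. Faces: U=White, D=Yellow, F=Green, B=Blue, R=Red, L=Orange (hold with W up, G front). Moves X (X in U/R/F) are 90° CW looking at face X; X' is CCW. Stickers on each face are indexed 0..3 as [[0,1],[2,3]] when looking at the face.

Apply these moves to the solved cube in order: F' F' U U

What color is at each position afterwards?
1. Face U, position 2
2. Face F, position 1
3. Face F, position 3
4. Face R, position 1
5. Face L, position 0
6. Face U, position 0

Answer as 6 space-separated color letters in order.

Answer: W B G R O Y

Derivation:
After move 1 (F'): F=GGGG U=WWRR R=YRYR D=OOYY L=OWOW
After move 2 (F'): F=GGGG U=WWYY R=OROR D=WWYY L=OROR
After move 3 (U): U=YWYW F=ORGG R=BBOR B=ORBB L=GGOR
After move 4 (U): U=YYWW F=BBGG R=OROR B=GGBB L=OROR
Query 1: U[2] = W
Query 2: F[1] = B
Query 3: F[3] = G
Query 4: R[1] = R
Query 5: L[0] = O
Query 6: U[0] = Y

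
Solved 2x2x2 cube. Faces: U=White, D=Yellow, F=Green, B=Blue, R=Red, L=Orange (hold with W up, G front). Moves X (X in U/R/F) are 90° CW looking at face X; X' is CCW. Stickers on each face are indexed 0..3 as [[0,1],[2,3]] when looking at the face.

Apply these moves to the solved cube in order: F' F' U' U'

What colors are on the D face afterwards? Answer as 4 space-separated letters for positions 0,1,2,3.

After move 1 (F'): F=GGGG U=WWRR R=YRYR D=OOYY L=OWOW
After move 2 (F'): F=GGGG U=WWYY R=OROR D=WWYY L=OROR
After move 3 (U'): U=WYWY F=ORGG R=GGOR B=ORBB L=BBOR
After move 4 (U'): U=YYWW F=BBGG R=OROR B=GGBB L=OROR
Query: D face = WWYY

Answer: W W Y Y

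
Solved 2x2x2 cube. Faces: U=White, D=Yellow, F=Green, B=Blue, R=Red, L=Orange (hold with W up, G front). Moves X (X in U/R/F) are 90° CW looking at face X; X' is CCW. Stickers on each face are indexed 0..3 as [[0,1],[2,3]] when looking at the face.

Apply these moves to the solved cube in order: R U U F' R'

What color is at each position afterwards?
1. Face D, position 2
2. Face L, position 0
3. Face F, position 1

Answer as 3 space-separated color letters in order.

After move 1 (R): R=RRRR U=WGWG F=GYGY D=YBYB B=WBWB
After move 2 (U): U=WWGG F=RRGY R=WBRR B=OOWB L=GYOO
After move 3 (U): U=GWGW F=WBGY R=OORR B=GYWB L=RROO
After move 4 (F'): F=BYWG U=GWOR R=BOYR D=ROYB L=RWOG
After move 5 (R'): R=ORBY U=GWOG F=BWWR D=RYYG B=BYOB
Query 1: D[2] = Y
Query 2: L[0] = R
Query 3: F[1] = W

Answer: Y R W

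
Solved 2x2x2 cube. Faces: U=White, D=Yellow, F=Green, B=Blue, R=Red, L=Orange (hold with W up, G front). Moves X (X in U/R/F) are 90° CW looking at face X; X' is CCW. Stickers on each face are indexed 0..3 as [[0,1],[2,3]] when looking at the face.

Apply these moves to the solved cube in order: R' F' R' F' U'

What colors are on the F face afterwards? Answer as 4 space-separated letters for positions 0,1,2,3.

Answer: O Y W G

Derivation:
After move 1 (R'): R=RRRR U=WBWB F=GWGW D=YGYG B=YBYB
After move 2 (F'): F=WWGG U=WBRR R=GRYR D=OOYG L=OBOW
After move 3 (R'): R=RRGY U=WYRY F=WBGR D=OWYG B=GBOB
After move 4 (F'): F=BRWG U=WYRG R=WROY D=BWYG L=OYOR
After move 5 (U'): U=YGWR F=OYWG R=BROY B=WROB L=GBOR
Query: F face = OYWG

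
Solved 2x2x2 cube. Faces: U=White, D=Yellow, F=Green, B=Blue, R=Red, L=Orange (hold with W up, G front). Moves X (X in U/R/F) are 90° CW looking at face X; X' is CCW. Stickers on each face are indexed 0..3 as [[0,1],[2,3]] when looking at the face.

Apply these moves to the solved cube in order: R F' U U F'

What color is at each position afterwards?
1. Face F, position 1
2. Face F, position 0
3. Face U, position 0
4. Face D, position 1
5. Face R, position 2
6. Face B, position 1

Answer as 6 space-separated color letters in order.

Answer: G B R W O Y

Derivation:
After move 1 (R): R=RRRR U=WGWG F=GYGY D=YBYB B=WBWB
After move 2 (F'): F=YYGG U=WGRR R=BRYR D=OOYB L=OGOW
After move 3 (U): U=RWRG F=BRGG R=WBYR B=OGWB L=YYOW
After move 4 (U): U=RRGW F=WBGG R=OGYR B=YYWB L=BROW
After move 5 (F'): F=BGWG U=RROY R=OGOR D=RWYB L=BWOG
Query 1: F[1] = G
Query 2: F[0] = B
Query 3: U[0] = R
Query 4: D[1] = W
Query 5: R[2] = O
Query 6: B[1] = Y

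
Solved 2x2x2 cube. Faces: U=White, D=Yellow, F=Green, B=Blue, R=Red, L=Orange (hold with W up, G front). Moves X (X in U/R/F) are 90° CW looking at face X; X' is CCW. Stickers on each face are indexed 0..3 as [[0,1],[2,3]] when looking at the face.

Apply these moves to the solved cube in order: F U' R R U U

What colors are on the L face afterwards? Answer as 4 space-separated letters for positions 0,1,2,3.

Answer: R W O Y

Derivation:
After move 1 (F): F=GGGG U=WWOO R=WRWR D=RRYY L=OYOY
After move 2 (U'): U=WOWO F=OYGG R=GGWR B=WRBB L=BBOY
After move 3 (R): R=WGRG U=WYWG F=ORGY D=RBYW B=OROB
After move 4 (R): R=RWGG U=WRWY F=OBGW D=ROYO B=GRYB
After move 5 (U): U=WWYR F=RWGW R=GRGG B=BBYB L=OBOY
After move 6 (U): U=YWRW F=GRGW R=BBGG B=OBYB L=RWOY
Query: L face = RWOY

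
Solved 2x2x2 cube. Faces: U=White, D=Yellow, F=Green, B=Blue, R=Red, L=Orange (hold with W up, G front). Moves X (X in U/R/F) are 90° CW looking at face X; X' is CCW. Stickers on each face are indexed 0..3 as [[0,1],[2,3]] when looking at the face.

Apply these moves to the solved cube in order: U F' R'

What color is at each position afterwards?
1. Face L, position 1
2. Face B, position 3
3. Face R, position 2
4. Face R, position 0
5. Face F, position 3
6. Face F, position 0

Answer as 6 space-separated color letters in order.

After move 1 (U): U=WWWW F=RRGG R=BBRR B=OOBB L=GGOO
After move 2 (F'): F=RGRG U=WWBR R=YBYR D=GOYY L=GWOW
After move 3 (R'): R=BRYY U=WBBO F=RWRR D=GGYG B=YOOB
Query 1: L[1] = W
Query 2: B[3] = B
Query 3: R[2] = Y
Query 4: R[0] = B
Query 5: F[3] = R
Query 6: F[0] = R

Answer: W B Y B R R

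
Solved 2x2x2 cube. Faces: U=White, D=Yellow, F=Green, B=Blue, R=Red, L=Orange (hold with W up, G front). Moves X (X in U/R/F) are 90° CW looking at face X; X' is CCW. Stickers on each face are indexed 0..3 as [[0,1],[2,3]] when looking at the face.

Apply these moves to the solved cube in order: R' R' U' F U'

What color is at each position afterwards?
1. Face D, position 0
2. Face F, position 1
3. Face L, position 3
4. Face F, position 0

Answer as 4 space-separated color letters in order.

Answer: R Y W G

Derivation:
After move 1 (R'): R=RRRR U=WBWB F=GWGW D=YGYG B=YBYB
After move 2 (R'): R=RRRR U=WYWY F=GBGB D=YWYW B=GBGB
After move 3 (U'): U=YYWW F=OOGB R=GBRR B=RRGB L=GBOO
After move 4 (F): F=GOBO U=YYOB R=WBWR D=RGYW L=GYOW
After move 5 (U'): U=YBYO F=GYBO R=GOWR B=WBGB L=RROW
Query 1: D[0] = R
Query 2: F[1] = Y
Query 3: L[3] = W
Query 4: F[0] = G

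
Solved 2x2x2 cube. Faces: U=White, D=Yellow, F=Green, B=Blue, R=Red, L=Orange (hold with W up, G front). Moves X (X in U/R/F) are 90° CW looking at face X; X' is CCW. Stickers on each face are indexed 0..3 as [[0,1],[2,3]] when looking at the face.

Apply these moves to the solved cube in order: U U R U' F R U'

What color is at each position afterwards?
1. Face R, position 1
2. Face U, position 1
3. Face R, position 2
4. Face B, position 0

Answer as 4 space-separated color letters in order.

Answer: B R O W

Derivation:
After move 1 (U): U=WWWW F=RRGG R=BBRR B=OOBB L=GGOO
After move 2 (U): U=WWWW F=BBGG R=OORR B=GGBB L=RROO
After move 3 (R): R=RORO U=WBWG F=BYGY D=YBYG B=WGWB
After move 4 (U'): U=BGWW F=RRGY R=BYRO B=ROWB L=WGOO
After move 5 (F): F=GRYR U=BGOG R=WYWO D=RBYG L=WYOB
After move 6 (R): R=WWOY U=BROR F=GBYG D=RWYR B=GOGB
After move 7 (U'): U=RRBO F=WYYG R=GBOY B=WWGB L=GOOB
Query 1: R[1] = B
Query 2: U[1] = R
Query 3: R[2] = O
Query 4: B[0] = W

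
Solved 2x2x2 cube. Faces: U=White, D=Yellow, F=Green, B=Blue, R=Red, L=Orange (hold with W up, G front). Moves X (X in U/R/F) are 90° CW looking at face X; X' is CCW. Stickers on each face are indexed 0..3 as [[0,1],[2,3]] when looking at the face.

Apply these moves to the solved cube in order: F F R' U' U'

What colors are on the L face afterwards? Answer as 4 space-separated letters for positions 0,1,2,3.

After move 1 (F): F=GGGG U=WWOO R=WRWR D=RRYY L=OYOY
After move 2 (F): F=GGGG U=WWYY R=OROR D=WWYY L=OROR
After move 3 (R'): R=RROO U=WBYB F=GWGY D=WGYG B=YBWB
After move 4 (U'): U=BBWY F=ORGY R=GWOO B=RRWB L=YBOR
After move 5 (U'): U=BYBW F=YBGY R=OROO B=GWWB L=RROR
Query: L face = RROR

Answer: R R O R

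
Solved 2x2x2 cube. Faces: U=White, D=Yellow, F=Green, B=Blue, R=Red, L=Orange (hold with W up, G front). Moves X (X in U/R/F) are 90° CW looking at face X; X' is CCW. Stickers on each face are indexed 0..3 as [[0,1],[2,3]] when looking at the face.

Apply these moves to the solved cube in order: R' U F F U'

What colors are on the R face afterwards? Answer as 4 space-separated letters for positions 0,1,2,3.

Answer: W G W R

Derivation:
After move 1 (R'): R=RRRR U=WBWB F=GWGW D=YGYG B=YBYB
After move 2 (U): U=WWBB F=RRGW R=YBRR B=OOYB L=GWOO
After move 3 (F): F=GRWR U=WWOW R=BBBR D=RYYG L=GYOG
After move 4 (F): F=WGRR U=WWGY R=OBWR D=BBYG L=GROY
After move 5 (U'): U=WYWG F=GRRR R=WGWR B=OBYB L=OOOY
Query: R face = WGWR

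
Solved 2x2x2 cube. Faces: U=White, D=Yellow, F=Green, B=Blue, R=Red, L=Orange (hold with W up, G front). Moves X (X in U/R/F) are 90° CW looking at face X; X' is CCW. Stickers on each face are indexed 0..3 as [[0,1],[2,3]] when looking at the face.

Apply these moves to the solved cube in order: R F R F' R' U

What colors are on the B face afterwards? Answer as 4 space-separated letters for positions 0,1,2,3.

After move 1 (R): R=RRRR U=WGWG F=GYGY D=YBYB B=WBWB
After move 2 (F): F=GGYY U=WGOO R=WRGR D=RRYB L=OYOB
After move 3 (R): R=GWRR U=WGOY F=GRYB D=RWYW B=OBGB
After move 4 (F'): F=RBGY U=WGGR R=WWRR D=YBYW L=OYOO
After move 5 (R'): R=WRWR U=WGGO F=RGGR D=YBYY B=WBBB
After move 6 (U): U=GWOG F=WRGR R=WBWR B=OYBB L=RGOO
Query: B face = OYBB

Answer: O Y B B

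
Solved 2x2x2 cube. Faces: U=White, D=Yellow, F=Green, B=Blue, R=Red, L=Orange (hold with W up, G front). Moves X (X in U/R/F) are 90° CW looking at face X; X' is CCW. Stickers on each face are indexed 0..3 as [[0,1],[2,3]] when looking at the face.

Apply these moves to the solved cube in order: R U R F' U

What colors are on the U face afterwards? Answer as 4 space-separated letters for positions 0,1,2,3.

Answer: R W R R

Derivation:
After move 1 (R): R=RRRR U=WGWG F=GYGY D=YBYB B=WBWB
After move 2 (U): U=WWGG F=RRGY R=WBRR B=OOWB L=GYOO
After move 3 (R): R=RWRB U=WRGY F=RBGB D=YWYO B=GOWB
After move 4 (F'): F=BBRG U=WRRR R=WWYB D=YOYO L=GYOG
After move 5 (U): U=RWRR F=WWRG R=GOYB B=GYWB L=BBOG
Query: U face = RWRR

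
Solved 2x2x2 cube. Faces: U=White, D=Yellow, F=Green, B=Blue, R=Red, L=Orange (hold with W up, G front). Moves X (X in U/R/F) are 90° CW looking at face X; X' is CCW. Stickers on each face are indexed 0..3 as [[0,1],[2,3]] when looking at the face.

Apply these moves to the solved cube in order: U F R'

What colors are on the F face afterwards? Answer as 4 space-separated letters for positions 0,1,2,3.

After move 1 (U): U=WWWW F=RRGG R=BBRR B=OOBB L=GGOO
After move 2 (F): F=GRGR U=WWOG R=WBWR D=RBYY L=GYOY
After move 3 (R'): R=BRWW U=WBOO F=GWGG D=RRYR B=YOBB
Query: F face = GWGG

Answer: G W G G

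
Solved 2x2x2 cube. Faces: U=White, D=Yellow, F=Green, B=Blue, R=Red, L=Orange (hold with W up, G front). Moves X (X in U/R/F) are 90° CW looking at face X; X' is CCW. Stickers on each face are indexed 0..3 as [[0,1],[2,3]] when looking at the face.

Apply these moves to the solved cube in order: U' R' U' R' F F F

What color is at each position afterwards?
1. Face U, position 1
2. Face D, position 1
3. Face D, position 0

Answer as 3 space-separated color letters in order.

After move 1 (U'): U=WWWW F=OOGG R=GGRR B=RRBB L=BBOO
After move 2 (R'): R=GRGR U=WBWR F=OWGW D=YOYG B=YRYB
After move 3 (U'): U=BRWW F=BBGW R=OWGR B=GRYB L=YROO
After move 4 (R'): R=WROG U=BYWG F=BRGW D=YBYW B=GROB
After move 5 (F): F=GBWR U=BYOR R=WRGG D=OWYW L=YYOB
After move 6 (F): F=WGRB U=BYBY R=ORRG D=GWYW L=YOOW
After move 7 (F): F=RWBG U=BYWO R=BRYG D=ROYW L=YGOW
Query 1: U[1] = Y
Query 2: D[1] = O
Query 3: D[0] = R

Answer: Y O R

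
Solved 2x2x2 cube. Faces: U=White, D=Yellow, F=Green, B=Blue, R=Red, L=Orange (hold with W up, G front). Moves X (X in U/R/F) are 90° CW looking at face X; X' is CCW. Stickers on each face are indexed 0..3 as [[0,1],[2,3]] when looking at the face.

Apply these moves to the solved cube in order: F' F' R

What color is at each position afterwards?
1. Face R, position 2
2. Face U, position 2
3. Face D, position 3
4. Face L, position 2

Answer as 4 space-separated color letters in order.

After move 1 (F'): F=GGGG U=WWRR R=YRYR D=OOYY L=OWOW
After move 2 (F'): F=GGGG U=WWYY R=OROR D=WWYY L=OROR
After move 3 (R): R=OORR U=WGYG F=GWGY D=WBYB B=YBWB
Query 1: R[2] = R
Query 2: U[2] = Y
Query 3: D[3] = B
Query 4: L[2] = O

Answer: R Y B O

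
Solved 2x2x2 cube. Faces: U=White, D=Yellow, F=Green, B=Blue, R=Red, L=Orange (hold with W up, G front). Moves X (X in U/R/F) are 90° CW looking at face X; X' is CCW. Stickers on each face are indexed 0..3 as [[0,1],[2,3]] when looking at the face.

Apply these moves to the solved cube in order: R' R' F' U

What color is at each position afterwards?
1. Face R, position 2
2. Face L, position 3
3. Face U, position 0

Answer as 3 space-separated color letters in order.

Answer: Y W R

Derivation:
After move 1 (R'): R=RRRR U=WBWB F=GWGW D=YGYG B=YBYB
After move 2 (R'): R=RRRR U=WYWY F=GBGB D=YWYW B=GBGB
After move 3 (F'): F=BBGG U=WYRR R=WRYR D=OOYW L=OYOW
After move 4 (U): U=RWRY F=WRGG R=GBYR B=OYGB L=BBOW
Query 1: R[2] = Y
Query 2: L[3] = W
Query 3: U[0] = R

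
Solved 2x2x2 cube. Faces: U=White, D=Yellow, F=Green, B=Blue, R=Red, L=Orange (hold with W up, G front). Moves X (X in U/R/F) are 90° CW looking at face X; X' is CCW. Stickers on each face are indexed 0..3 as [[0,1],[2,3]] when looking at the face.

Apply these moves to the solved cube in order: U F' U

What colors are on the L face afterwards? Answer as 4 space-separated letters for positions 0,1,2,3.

Answer: R G O W

Derivation:
After move 1 (U): U=WWWW F=RRGG R=BBRR B=OOBB L=GGOO
After move 2 (F'): F=RGRG U=WWBR R=YBYR D=GOYY L=GWOW
After move 3 (U): U=BWRW F=YBRG R=OOYR B=GWBB L=RGOW
Query: L face = RGOW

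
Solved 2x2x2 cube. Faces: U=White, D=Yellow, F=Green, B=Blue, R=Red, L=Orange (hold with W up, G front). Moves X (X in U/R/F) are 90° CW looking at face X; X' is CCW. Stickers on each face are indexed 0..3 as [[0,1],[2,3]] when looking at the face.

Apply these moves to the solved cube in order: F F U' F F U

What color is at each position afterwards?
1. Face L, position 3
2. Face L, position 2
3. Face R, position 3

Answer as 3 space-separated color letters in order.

After move 1 (F): F=GGGG U=WWOO R=WRWR D=RRYY L=OYOY
After move 2 (F): F=GGGG U=WWYY R=OROR D=WWYY L=OROR
After move 3 (U'): U=WYWY F=ORGG R=GGOR B=ORBB L=BBOR
After move 4 (F): F=GOGR U=WYRB R=WGYR D=OGYY L=BWOW
After move 5 (F): F=GGRO U=WYWW R=RGBR D=YWYY L=BOOG
After move 6 (U): U=WWWY F=RGRO R=ORBR B=BOBB L=GGOG
Query 1: L[3] = G
Query 2: L[2] = O
Query 3: R[3] = R

Answer: G O R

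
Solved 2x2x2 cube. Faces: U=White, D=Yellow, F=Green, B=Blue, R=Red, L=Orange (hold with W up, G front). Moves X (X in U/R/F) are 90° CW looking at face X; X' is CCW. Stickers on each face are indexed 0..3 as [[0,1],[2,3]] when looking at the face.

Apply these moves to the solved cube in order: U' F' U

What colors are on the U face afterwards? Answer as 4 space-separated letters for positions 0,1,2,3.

After move 1 (U'): U=WWWW F=OOGG R=GGRR B=RRBB L=BBOO
After move 2 (F'): F=OGOG U=WWGR R=YGYR D=BOYY L=BWOW
After move 3 (U): U=GWRW F=YGOG R=RRYR B=BWBB L=OGOW
Query: U face = GWRW

Answer: G W R W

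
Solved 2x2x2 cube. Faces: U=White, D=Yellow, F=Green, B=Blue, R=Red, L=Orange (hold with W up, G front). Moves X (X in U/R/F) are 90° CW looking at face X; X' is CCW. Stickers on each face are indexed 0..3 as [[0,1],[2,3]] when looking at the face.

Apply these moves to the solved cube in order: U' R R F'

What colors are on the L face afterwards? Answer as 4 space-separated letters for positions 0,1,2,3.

After move 1 (U'): U=WWWW F=OOGG R=GGRR B=RRBB L=BBOO
After move 2 (R): R=RGRG U=WOWG F=OYGY D=YBYR B=WRWB
After move 3 (R): R=RRGG U=WYWY F=OBGR D=YWYW B=GROB
After move 4 (F'): F=BROG U=WYRG R=WRYG D=BOYW L=BYOW
Query: L face = BYOW

Answer: B Y O W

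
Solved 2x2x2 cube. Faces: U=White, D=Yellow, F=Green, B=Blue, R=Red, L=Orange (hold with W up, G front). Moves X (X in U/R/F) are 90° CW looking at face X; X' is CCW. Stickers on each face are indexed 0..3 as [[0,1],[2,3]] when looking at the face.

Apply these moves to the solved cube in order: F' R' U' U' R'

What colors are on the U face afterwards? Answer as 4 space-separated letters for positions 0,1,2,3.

After move 1 (F'): F=GGGG U=WWRR R=YRYR D=OOYY L=OWOW
After move 2 (R'): R=RRYY U=WBRB F=GWGR D=OGYG B=YBOB
After move 3 (U'): U=BBWR F=OWGR R=GWYY B=RROB L=YBOW
After move 4 (U'): U=BRBW F=YBGR R=OWYY B=GWOB L=RROW
After move 5 (R'): R=WYOY U=BOBG F=YRGW D=OBYR B=GWGB
Query: U face = BOBG

Answer: B O B G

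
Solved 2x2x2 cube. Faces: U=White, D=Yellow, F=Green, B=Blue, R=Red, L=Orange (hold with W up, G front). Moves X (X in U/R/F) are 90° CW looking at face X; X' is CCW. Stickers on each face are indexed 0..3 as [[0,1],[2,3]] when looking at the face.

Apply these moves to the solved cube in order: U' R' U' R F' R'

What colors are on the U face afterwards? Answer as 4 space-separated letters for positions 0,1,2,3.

Answer: B R G W

Derivation:
After move 1 (U'): U=WWWW F=OOGG R=GGRR B=RRBB L=BBOO
After move 2 (R'): R=GRGR U=WBWR F=OWGW D=YOYG B=YRYB
After move 3 (U'): U=BRWW F=BBGW R=OWGR B=GRYB L=YROO
After move 4 (R): R=GORW U=BBWW F=BOGG D=YYYG B=WRRB
After move 5 (F'): F=OGBG U=BBGR R=YOYW D=ROYG L=YWOW
After move 6 (R'): R=OWYY U=BRGW F=OBBR D=RGYG B=GROB
Query: U face = BRGW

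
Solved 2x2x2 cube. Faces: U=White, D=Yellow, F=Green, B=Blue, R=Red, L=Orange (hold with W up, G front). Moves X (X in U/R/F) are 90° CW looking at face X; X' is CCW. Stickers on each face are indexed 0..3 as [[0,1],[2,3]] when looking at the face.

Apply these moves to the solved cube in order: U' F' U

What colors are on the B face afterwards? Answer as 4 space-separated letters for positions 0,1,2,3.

After move 1 (U'): U=WWWW F=OOGG R=GGRR B=RRBB L=BBOO
After move 2 (F'): F=OGOG U=WWGR R=YGYR D=BOYY L=BWOW
After move 3 (U): U=GWRW F=YGOG R=RRYR B=BWBB L=OGOW
Query: B face = BWBB

Answer: B W B B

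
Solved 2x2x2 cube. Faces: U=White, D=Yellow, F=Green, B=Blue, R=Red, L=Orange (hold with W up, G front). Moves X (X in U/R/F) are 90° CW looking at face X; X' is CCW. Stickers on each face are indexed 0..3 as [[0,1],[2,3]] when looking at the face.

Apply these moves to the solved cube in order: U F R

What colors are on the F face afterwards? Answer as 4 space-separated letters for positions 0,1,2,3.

After move 1 (U): U=WWWW F=RRGG R=BBRR B=OOBB L=GGOO
After move 2 (F): F=GRGR U=WWOG R=WBWR D=RBYY L=GYOY
After move 3 (R): R=WWRB U=WROR F=GBGY D=RBYO B=GOWB
Query: F face = GBGY

Answer: G B G Y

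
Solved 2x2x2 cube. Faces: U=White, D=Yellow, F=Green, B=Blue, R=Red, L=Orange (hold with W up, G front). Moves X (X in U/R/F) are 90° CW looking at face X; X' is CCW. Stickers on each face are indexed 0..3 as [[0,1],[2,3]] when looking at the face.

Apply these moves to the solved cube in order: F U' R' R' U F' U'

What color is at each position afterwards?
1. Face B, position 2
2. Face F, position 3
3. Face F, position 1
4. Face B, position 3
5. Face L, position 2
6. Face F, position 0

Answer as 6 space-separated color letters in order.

After move 1 (F): F=GGGG U=WWOO R=WRWR D=RRYY L=OYOY
After move 2 (U'): U=WOWO F=OYGG R=GGWR B=WRBB L=BBOY
After move 3 (R'): R=GRGW U=WBWW F=OOGO D=RYYG B=YRRB
After move 4 (R'): R=RWGG U=WRWY F=OBGW D=ROYO B=GRYB
After move 5 (U): U=WWYR F=RWGW R=GRGG B=BBYB L=OBOY
After move 6 (F'): F=WWRG U=WWGG R=ORRG D=BYYO L=OROY
After move 7 (U'): U=WGWG F=ORRG R=WWRG B=ORYB L=BBOY
Query 1: B[2] = Y
Query 2: F[3] = G
Query 3: F[1] = R
Query 4: B[3] = B
Query 5: L[2] = O
Query 6: F[0] = O

Answer: Y G R B O O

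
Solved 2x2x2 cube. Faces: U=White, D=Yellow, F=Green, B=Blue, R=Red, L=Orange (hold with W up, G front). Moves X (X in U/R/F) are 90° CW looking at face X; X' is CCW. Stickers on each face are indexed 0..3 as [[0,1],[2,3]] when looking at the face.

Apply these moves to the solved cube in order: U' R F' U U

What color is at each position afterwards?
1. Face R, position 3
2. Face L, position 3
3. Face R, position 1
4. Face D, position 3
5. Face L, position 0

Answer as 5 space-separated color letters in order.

Answer: G W G R B

Derivation:
After move 1 (U'): U=WWWW F=OOGG R=GGRR B=RRBB L=BBOO
After move 2 (R): R=RGRG U=WOWG F=OYGY D=YBYR B=WRWB
After move 3 (F'): F=YYOG U=WORR R=BGYG D=BOYR L=BGOW
After move 4 (U): U=RWRO F=BGOG R=WRYG B=BGWB L=YYOW
After move 5 (U): U=RROW F=WROG R=BGYG B=YYWB L=BGOW
Query 1: R[3] = G
Query 2: L[3] = W
Query 3: R[1] = G
Query 4: D[3] = R
Query 5: L[0] = B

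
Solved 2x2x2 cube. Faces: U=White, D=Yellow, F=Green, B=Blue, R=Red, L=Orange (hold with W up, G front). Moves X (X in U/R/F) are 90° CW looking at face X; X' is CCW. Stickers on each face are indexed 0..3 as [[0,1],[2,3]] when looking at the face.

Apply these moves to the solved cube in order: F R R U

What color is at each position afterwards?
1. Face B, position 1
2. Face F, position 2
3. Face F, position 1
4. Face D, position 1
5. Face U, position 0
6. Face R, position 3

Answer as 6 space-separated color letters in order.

After move 1 (F): F=GGGG U=WWOO R=WRWR D=RRYY L=OYOY
After move 2 (R): R=WWRR U=WGOG F=GRGY D=RBYB B=OBWB
After move 3 (R): R=RWRW U=WROY F=GBGB D=RWYO B=GBGB
After move 4 (U): U=OWYR F=RWGB R=GBRW B=OYGB L=GBOY
Query 1: B[1] = Y
Query 2: F[2] = G
Query 3: F[1] = W
Query 4: D[1] = W
Query 5: U[0] = O
Query 6: R[3] = W

Answer: Y G W W O W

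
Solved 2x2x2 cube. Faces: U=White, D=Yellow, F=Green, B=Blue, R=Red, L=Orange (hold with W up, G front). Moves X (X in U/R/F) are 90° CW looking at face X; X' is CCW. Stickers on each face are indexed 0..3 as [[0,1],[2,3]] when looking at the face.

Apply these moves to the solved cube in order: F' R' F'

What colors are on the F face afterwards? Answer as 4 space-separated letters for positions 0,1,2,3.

After move 1 (F'): F=GGGG U=WWRR R=YRYR D=OOYY L=OWOW
After move 2 (R'): R=RRYY U=WBRB F=GWGR D=OGYG B=YBOB
After move 3 (F'): F=WRGG U=WBRY R=GROY D=WWYG L=OBOR
Query: F face = WRGG

Answer: W R G G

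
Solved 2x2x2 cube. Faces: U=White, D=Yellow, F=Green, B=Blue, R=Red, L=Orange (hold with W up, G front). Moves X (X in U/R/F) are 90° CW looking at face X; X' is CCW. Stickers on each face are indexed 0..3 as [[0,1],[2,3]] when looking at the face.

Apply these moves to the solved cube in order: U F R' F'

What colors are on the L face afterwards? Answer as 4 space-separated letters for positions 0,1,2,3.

After move 1 (U): U=WWWW F=RRGG R=BBRR B=OOBB L=GGOO
After move 2 (F): F=GRGR U=WWOG R=WBWR D=RBYY L=GYOY
After move 3 (R'): R=BRWW U=WBOO F=GWGG D=RRYR B=YOBB
After move 4 (F'): F=WGGG U=WBBW R=RRRW D=YYYR L=GOOO
Query: L face = GOOO

Answer: G O O O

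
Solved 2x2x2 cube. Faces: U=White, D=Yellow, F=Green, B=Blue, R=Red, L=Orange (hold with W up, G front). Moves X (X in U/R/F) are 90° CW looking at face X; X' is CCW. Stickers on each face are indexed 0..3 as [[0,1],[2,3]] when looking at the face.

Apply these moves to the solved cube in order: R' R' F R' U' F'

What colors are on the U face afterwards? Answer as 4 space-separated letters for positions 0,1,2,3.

After move 1 (R'): R=RRRR U=WBWB F=GWGW D=YGYG B=YBYB
After move 2 (R'): R=RRRR U=WYWY F=GBGB D=YWYW B=GBGB
After move 3 (F): F=GGBB U=WYOO R=WRYR D=RRYW L=OYOW
After move 4 (R'): R=RRWY U=WGOG F=GYBO D=RGYB B=WBRB
After move 5 (U'): U=GGWO F=OYBO R=GYWY B=RRRB L=WBOW
After move 6 (F'): F=YOOB U=GGGW R=GYRY D=BWYB L=WOOW
Query: U face = GGGW

Answer: G G G W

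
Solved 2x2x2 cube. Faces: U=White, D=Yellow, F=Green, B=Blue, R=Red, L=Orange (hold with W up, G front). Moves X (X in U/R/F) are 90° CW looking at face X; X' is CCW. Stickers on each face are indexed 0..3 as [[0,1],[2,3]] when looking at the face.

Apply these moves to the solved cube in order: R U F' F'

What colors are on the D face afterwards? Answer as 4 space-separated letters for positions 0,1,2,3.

After move 1 (R): R=RRRR U=WGWG F=GYGY D=YBYB B=WBWB
After move 2 (U): U=WWGG F=RRGY R=WBRR B=OOWB L=GYOO
After move 3 (F'): F=RYRG U=WWWR R=BBYR D=YOYB L=GGOG
After move 4 (F'): F=YGRR U=WWBY R=OBYR D=GGYB L=GROW
Query: D face = GGYB

Answer: G G Y B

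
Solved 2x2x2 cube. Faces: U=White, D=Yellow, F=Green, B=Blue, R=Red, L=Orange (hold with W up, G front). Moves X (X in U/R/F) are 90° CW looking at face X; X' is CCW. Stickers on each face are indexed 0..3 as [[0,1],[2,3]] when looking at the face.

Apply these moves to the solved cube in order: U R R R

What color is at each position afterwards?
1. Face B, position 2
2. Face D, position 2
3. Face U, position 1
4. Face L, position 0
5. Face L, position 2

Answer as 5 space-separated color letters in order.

Answer: Y Y B G O

Derivation:
After move 1 (U): U=WWWW F=RRGG R=BBRR B=OOBB L=GGOO
After move 2 (R): R=RBRB U=WRWG F=RYGY D=YBYO B=WOWB
After move 3 (R): R=RRBB U=WYWY F=RBGO D=YWYW B=GORB
After move 4 (R): R=BRBR U=WBWO F=RWGW D=YRYG B=YOYB
Query 1: B[2] = Y
Query 2: D[2] = Y
Query 3: U[1] = B
Query 4: L[0] = G
Query 5: L[2] = O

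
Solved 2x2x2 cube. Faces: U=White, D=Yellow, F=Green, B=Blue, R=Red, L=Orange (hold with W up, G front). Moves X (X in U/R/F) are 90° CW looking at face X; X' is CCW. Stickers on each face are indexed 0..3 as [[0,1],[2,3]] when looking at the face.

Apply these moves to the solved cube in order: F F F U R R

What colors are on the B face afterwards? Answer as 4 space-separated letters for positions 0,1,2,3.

After move 1 (F): F=GGGG U=WWOO R=WRWR D=RRYY L=OYOY
After move 2 (F): F=GGGG U=WWYY R=OROR D=WWYY L=OROR
After move 3 (F): F=GGGG U=WWRR R=YRYR D=OOYY L=OWOW
After move 4 (U): U=RWRW F=YRGG R=BBYR B=OWBB L=GGOW
After move 5 (R): R=YBRB U=RRRG F=YOGY D=OBYO B=WWWB
After move 6 (R): R=RYBB U=RORY F=YBGO D=OWYW B=GWRB
Query: B face = GWRB

Answer: G W R B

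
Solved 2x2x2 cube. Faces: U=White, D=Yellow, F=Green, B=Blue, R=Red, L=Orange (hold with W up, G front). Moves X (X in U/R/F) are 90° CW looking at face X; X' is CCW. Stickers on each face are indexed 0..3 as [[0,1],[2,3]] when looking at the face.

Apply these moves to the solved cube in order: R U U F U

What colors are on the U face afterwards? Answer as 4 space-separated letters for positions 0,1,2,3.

Answer: O G R W

Derivation:
After move 1 (R): R=RRRR U=WGWG F=GYGY D=YBYB B=WBWB
After move 2 (U): U=WWGG F=RRGY R=WBRR B=OOWB L=GYOO
After move 3 (U): U=GWGW F=WBGY R=OORR B=GYWB L=RROO
After move 4 (F): F=GWYB U=GWOR R=GOWR D=ROYB L=RYOB
After move 5 (U): U=OGRW F=GOYB R=GYWR B=RYWB L=GWOB
Query: U face = OGRW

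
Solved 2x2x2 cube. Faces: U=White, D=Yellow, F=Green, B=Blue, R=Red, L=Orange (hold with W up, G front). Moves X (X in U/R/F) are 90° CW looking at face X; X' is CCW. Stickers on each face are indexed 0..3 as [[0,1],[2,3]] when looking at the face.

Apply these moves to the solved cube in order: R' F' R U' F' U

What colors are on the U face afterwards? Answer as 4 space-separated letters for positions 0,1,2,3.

Answer: W W R G

Derivation:
After move 1 (R'): R=RRRR U=WBWB F=GWGW D=YGYG B=YBYB
After move 2 (F'): F=WWGG U=WBRR R=GRYR D=OOYG L=OBOW
After move 3 (R): R=YGRR U=WWRG F=WOGG D=OYYY B=RBBB
After move 4 (U'): U=WGWR F=OBGG R=WORR B=YGBB L=RBOW
After move 5 (F'): F=BGOG U=WGWR R=YOOR D=BWYY L=RROW
After move 6 (U): U=WWRG F=YOOG R=YGOR B=RRBB L=BGOW
Query: U face = WWRG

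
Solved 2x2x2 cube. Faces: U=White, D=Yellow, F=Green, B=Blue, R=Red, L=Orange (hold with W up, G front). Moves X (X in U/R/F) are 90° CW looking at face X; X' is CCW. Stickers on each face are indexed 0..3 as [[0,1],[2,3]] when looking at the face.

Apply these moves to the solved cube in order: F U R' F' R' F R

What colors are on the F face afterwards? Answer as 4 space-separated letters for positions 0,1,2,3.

After move 1 (F): F=GGGG U=WWOO R=WRWR D=RRYY L=OYOY
After move 2 (U): U=OWOW F=WRGG R=BBWR B=OYBB L=GGOY
After move 3 (R'): R=BRBW U=OBOO F=WWGW D=RRYG B=YYRB
After move 4 (F'): F=WWWG U=OBBB R=RRRW D=GYYG L=GOOO
After move 5 (R'): R=RWRR U=ORBY F=WBWB D=GWYG B=GYYB
After move 6 (F): F=WWBB U=OROO R=BWYR D=RRYG L=GGOW
After move 7 (R): R=YBRW U=OWOB F=WRBG D=RYYG B=OYRB
Query: F face = WRBG

Answer: W R B G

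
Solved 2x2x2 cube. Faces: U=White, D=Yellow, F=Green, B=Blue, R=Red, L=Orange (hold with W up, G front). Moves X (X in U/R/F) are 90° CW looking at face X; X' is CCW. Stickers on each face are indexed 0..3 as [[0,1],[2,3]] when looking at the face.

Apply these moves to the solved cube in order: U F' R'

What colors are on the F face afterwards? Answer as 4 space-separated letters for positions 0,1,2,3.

After move 1 (U): U=WWWW F=RRGG R=BBRR B=OOBB L=GGOO
After move 2 (F'): F=RGRG U=WWBR R=YBYR D=GOYY L=GWOW
After move 3 (R'): R=BRYY U=WBBO F=RWRR D=GGYG B=YOOB
Query: F face = RWRR

Answer: R W R R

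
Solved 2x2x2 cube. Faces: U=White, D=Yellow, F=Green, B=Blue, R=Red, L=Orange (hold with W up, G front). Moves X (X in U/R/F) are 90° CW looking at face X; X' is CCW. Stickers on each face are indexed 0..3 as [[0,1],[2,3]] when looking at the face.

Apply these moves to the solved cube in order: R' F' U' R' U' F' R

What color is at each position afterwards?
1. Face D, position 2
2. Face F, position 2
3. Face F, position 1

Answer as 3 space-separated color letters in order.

Answer: Y Y W

Derivation:
After move 1 (R'): R=RRRR U=WBWB F=GWGW D=YGYG B=YBYB
After move 2 (F'): F=WWGG U=WBRR R=GRYR D=OOYG L=OBOW
After move 3 (U'): U=BRWR F=OBGG R=WWYR B=GRYB L=YBOW
After move 4 (R'): R=WRWY U=BYWG F=ORGR D=OBYG B=GROB
After move 5 (U'): U=YGBW F=YBGR R=ORWY B=WROB L=GROW
After move 6 (F'): F=BRYG U=YGOW R=BROY D=RWYG L=GWOB
After move 7 (R): R=OBYR U=YROG F=BWYG D=ROYW B=WRGB
Query 1: D[2] = Y
Query 2: F[2] = Y
Query 3: F[1] = W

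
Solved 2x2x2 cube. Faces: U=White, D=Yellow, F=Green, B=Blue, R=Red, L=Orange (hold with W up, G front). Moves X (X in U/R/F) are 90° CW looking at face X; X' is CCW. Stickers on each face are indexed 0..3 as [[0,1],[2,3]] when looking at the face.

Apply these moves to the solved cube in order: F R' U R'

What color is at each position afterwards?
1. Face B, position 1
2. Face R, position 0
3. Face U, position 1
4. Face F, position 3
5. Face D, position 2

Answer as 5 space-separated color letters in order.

Answer: Y B R B Y

Derivation:
After move 1 (F): F=GGGG U=WWOO R=WRWR D=RRYY L=OYOY
After move 2 (R'): R=RRWW U=WBOB F=GWGO D=RGYG B=YBRB
After move 3 (U): U=OWBB F=RRGO R=YBWW B=OYRB L=GWOY
After move 4 (R'): R=BWYW U=ORBO F=RWGB D=RRYO B=GYGB
Query 1: B[1] = Y
Query 2: R[0] = B
Query 3: U[1] = R
Query 4: F[3] = B
Query 5: D[2] = Y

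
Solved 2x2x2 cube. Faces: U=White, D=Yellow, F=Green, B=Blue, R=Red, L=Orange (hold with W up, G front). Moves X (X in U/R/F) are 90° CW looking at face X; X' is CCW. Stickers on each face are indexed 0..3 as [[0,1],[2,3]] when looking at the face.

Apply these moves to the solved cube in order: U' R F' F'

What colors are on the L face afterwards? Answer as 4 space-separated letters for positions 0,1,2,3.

After move 1 (U'): U=WWWW F=OOGG R=GGRR B=RRBB L=BBOO
After move 2 (R): R=RGRG U=WOWG F=OYGY D=YBYR B=WRWB
After move 3 (F'): F=YYOG U=WORR R=BGYG D=BOYR L=BGOW
After move 4 (F'): F=YGYO U=WOBY R=OGBG D=GWYR L=BROR
Query: L face = BROR

Answer: B R O R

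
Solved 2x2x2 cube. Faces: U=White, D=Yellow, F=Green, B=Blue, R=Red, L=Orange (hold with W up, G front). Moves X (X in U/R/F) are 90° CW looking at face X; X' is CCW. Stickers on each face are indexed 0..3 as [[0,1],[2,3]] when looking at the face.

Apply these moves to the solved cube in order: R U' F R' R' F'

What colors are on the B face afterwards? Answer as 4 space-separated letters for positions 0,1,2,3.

Answer: O R O B

Derivation:
After move 1 (R): R=RRRR U=WGWG F=GYGY D=YBYB B=WBWB
After move 2 (U'): U=GGWW F=OOGY R=GYRR B=RRWB L=WBOO
After move 3 (F): F=GOYO U=GGOB R=WYWR D=RGYB L=WYOB
After move 4 (R'): R=YRWW U=GWOR F=GGYB D=ROYO B=BRGB
After move 5 (R'): R=RWYW U=GGOB F=GWYR D=RGYB B=OROB
After move 6 (F'): F=WRGY U=GGRY R=GWRW D=YBYB L=WBOO
Query: B face = OROB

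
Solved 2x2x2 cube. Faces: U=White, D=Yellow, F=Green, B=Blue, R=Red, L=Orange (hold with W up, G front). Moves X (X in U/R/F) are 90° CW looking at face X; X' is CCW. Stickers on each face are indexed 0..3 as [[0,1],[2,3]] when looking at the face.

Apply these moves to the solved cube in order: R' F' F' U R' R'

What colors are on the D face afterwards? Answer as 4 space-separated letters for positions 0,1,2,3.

Answer: B W Y B

Derivation:
After move 1 (R'): R=RRRR U=WBWB F=GWGW D=YGYG B=YBYB
After move 2 (F'): F=WWGG U=WBRR R=GRYR D=OOYG L=OBOW
After move 3 (F'): F=WGWG U=WBGY R=OROR D=BWYG L=OROR
After move 4 (U): U=GWYB F=ORWG R=YBOR B=ORYB L=WGOR
After move 5 (R'): R=BRYO U=GYYO F=OWWB D=BRYG B=GRWB
After move 6 (R'): R=ROBY U=GWYG F=OYWO D=BWYB B=GRRB
Query: D face = BWYB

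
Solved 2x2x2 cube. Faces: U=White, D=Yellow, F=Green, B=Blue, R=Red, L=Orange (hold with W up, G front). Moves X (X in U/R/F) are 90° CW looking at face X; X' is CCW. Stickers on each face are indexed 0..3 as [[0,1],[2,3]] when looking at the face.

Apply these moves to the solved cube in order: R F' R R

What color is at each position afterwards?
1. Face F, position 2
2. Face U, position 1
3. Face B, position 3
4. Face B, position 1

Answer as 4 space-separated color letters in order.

Answer: G O B B

Derivation:
After move 1 (R): R=RRRR U=WGWG F=GYGY D=YBYB B=WBWB
After move 2 (F'): F=YYGG U=WGRR R=BRYR D=OOYB L=OGOW
After move 3 (R): R=YBRR U=WYRG F=YOGB D=OWYW B=RBGB
After move 4 (R): R=RYRB U=WORB F=YWGW D=OGYR B=GBYB
Query 1: F[2] = G
Query 2: U[1] = O
Query 3: B[3] = B
Query 4: B[1] = B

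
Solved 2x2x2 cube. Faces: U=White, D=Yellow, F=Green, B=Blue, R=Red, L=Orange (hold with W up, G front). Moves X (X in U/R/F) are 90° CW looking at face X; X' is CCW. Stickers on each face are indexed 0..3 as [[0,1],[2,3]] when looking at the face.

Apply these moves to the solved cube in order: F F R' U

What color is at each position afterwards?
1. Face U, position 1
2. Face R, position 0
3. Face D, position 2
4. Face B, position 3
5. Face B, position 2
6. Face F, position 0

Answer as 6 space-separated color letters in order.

Answer: W Y Y B W R

Derivation:
After move 1 (F): F=GGGG U=WWOO R=WRWR D=RRYY L=OYOY
After move 2 (F): F=GGGG U=WWYY R=OROR D=WWYY L=OROR
After move 3 (R'): R=RROO U=WBYB F=GWGY D=WGYG B=YBWB
After move 4 (U): U=YWBB F=RRGY R=YBOO B=ORWB L=GWOR
Query 1: U[1] = W
Query 2: R[0] = Y
Query 3: D[2] = Y
Query 4: B[3] = B
Query 5: B[2] = W
Query 6: F[0] = R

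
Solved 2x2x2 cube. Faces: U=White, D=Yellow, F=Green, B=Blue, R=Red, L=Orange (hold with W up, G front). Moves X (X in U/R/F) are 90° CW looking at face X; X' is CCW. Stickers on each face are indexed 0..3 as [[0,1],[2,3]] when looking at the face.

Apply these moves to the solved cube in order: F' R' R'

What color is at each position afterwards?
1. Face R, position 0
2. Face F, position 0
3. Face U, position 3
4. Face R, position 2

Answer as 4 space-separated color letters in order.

Answer: R G Y R

Derivation:
After move 1 (F'): F=GGGG U=WWRR R=YRYR D=OOYY L=OWOW
After move 2 (R'): R=RRYY U=WBRB F=GWGR D=OGYG B=YBOB
After move 3 (R'): R=RYRY U=WORY F=GBGB D=OWYR B=GBGB
Query 1: R[0] = R
Query 2: F[0] = G
Query 3: U[3] = Y
Query 4: R[2] = R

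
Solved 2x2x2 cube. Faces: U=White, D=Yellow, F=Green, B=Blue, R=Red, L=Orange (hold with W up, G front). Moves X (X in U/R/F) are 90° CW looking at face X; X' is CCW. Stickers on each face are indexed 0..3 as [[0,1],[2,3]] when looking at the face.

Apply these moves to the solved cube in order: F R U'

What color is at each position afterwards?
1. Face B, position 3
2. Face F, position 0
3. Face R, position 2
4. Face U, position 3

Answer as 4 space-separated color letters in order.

After move 1 (F): F=GGGG U=WWOO R=WRWR D=RRYY L=OYOY
After move 2 (R): R=WWRR U=WGOG F=GRGY D=RBYB B=OBWB
After move 3 (U'): U=GGWO F=OYGY R=GRRR B=WWWB L=OBOY
Query 1: B[3] = B
Query 2: F[0] = O
Query 3: R[2] = R
Query 4: U[3] = O

Answer: B O R O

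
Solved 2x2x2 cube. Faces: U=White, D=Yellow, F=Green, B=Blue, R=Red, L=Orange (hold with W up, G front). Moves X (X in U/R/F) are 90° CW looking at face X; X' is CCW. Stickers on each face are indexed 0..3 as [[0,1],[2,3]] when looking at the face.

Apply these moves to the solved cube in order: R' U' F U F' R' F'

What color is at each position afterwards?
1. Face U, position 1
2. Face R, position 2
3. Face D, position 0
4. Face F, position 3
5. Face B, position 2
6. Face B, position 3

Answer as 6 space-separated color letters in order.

Answer: Y O B W G B

Derivation:
After move 1 (R'): R=RRRR U=WBWB F=GWGW D=YGYG B=YBYB
After move 2 (U'): U=BBWW F=OOGW R=GWRR B=RRYB L=YBOO
After move 3 (F): F=GOWO U=BBOB R=WWWR D=RGYG L=YYOG
After move 4 (U): U=OBBB F=WWWO R=RRWR B=YYYB L=GOOG
After move 5 (F'): F=WOWW U=OBRW R=GRRR D=OGYG L=GBOB
After move 6 (R'): R=RRGR U=OYRY F=WBWW D=OOYW B=GYGB
After move 7 (F'): F=BWWW U=OYRG R=OROR D=BBYW L=GYOR
Query 1: U[1] = Y
Query 2: R[2] = O
Query 3: D[0] = B
Query 4: F[3] = W
Query 5: B[2] = G
Query 6: B[3] = B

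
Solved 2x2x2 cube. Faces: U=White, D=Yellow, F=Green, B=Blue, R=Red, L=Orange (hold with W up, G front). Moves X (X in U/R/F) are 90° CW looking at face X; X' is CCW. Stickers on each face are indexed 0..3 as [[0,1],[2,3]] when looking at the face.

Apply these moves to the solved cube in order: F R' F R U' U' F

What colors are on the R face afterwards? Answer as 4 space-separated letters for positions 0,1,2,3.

Answer: G R W R

Derivation:
After move 1 (F): F=GGGG U=WWOO R=WRWR D=RRYY L=OYOY
After move 2 (R'): R=RRWW U=WBOB F=GWGO D=RGYG B=YBRB
After move 3 (F): F=GGOW U=WBYY R=ORBW D=WRYG L=OROG
After move 4 (R): R=BOWR U=WGYW F=GROG D=WRYY B=YBBB
After move 5 (U'): U=GWWY F=OROG R=GRWR B=BOBB L=YBOG
After move 6 (U'): U=WYGW F=YBOG R=ORWR B=GRBB L=BOOG
After move 7 (F): F=OYGB U=WYGO R=GRWR D=WOYY L=BWOR
Query: R face = GRWR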